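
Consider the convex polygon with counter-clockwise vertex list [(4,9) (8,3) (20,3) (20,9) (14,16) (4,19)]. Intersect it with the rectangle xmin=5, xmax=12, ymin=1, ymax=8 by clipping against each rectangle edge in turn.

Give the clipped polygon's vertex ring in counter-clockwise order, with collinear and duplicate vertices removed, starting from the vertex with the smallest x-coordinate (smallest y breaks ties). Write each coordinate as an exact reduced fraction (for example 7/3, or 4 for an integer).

1. After x ≥ 5: [(5,15/2) (8,3) (20,3) (20,9) (14,16) (5,187/10)]
2. After x ≤ 12: [(5,15/2) (8,3) (12,3) (12,83/5) (5,187/10)]
3. After y ≥ 1: [(5,15/2) (8,3) (12,3) (12,83/5) (5,187/10)]
4. After y ≤ 8: [(5,8) (5,15/2) (8,3) (12,3) (12,8)]
5. Canonical ring: [(5,15/2) (8,3) (12,3) (12,8) (5,8)]

Clipped polygon: [(5,15/2) (8,3) (12,3) (12,8) (5,8)]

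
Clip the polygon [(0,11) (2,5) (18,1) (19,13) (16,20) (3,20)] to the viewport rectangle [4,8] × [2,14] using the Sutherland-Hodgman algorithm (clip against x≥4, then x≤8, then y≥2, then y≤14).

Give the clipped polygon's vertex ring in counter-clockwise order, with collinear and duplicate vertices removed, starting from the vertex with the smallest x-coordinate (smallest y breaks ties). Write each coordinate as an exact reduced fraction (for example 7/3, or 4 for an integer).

Clipped polygon: [(4,9/2) (8,7/2) (8,14) (4,14)]

1. After x ≥ 4: [(4,9/2) (18,1) (19,13) (16,20) (4,20)]
2. After x ≤ 8: [(4,9/2) (8,7/2) (8,20) (4,20)]
3. After y ≥ 2: [(4,9/2) (8,7/2) (8,20) (4,20)]
4. After y ≤ 14: [(4,14) (4,9/2) (8,7/2) (8,14)]
5. Canonical ring: [(4,9/2) (8,7/2) (8,14) (4,14)]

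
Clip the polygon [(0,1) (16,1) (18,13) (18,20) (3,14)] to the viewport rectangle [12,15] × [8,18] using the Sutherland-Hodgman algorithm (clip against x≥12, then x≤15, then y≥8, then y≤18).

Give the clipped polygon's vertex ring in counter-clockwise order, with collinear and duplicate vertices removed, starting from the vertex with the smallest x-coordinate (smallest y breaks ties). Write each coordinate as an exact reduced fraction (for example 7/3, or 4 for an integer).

1. After x ≥ 12: [(12,1) (16,1) (18,13) (18,20) (12,88/5)]
2. After x ≤ 15: [(12,1) (15,1) (15,94/5) (12,88/5)]
3. After y ≥ 8: [(12,8) (15,8) (15,94/5) (12,88/5)]
4. After y ≤ 18: [(12,8) (15,8) (15,18) (13,18) (12,88/5)]
5. Canonical ring: [(12,8) (15,8) (15,18) (13,18) (12,88/5)]

Clipped polygon: [(12,8) (15,8) (15,18) (13,18) (12,88/5)]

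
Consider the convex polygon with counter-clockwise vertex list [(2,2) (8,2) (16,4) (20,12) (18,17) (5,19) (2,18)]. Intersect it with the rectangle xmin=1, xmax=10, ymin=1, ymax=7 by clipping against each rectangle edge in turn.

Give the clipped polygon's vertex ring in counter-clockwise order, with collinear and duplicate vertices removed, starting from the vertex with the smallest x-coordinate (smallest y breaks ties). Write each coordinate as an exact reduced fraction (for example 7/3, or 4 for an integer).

Clipped polygon: [(2,2) (8,2) (10,5/2) (10,7) (2,7)]

1. After x ≥ 1: [(2,2) (8,2) (16,4) (20,12) (18,17) (5,19) (2,18)]
2. After x ≤ 10: [(2,2) (8,2) (10,5/2) (10,237/13) (5,19) (2,18)]
3. After y ≥ 1: [(2,2) (8,2) (10,5/2) (10,237/13) (5,19) (2,18)]
4. After y ≤ 7: [(2,7) (2,2) (8,2) (10,5/2) (10,7)]
5. Canonical ring: [(2,2) (8,2) (10,5/2) (10,7) (2,7)]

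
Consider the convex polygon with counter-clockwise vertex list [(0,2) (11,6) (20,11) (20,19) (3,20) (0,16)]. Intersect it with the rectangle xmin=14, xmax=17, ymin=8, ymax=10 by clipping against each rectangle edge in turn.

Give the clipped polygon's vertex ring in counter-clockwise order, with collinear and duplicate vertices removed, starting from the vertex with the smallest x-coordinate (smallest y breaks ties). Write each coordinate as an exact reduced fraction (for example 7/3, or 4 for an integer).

Clipped polygon: [(14,8) (73/5,8) (17,28/3) (17,10) (14,10)]

1. After x ≥ 14: [(14,23/3) (20,11) (20,19) (14,329/17)]
2. After x ≤ 17: [(14,23/3) (17,28/3) (17,326/17) (14,329/17)]
3. After y ≥ 8: [(14,8) (73/5,8) (17,28/3) (17,326/17) (14,329/17)]
4. After y ≤ 10: [(14,10) (14,8) (73/5,8) (17,28/3) (17,10)]
5. Canonical ring: [(14,8) (73/5,8) (17,28/3) (17,10) (14,10)]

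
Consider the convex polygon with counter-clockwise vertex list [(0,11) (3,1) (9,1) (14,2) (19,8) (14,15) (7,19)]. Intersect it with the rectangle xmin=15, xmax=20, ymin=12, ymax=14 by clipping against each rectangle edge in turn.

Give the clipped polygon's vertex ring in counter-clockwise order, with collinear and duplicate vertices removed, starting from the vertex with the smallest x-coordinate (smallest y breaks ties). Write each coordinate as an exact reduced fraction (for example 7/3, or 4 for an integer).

1. After x ≥ 15: [(15,16/5) (19,8) (15,68/5)]
2. After x ≤ 20: [(15,16/5) (19,8) (15,68/5)]
3. After y ≥ 12: [(15,12) (113/7,12) (15,68/5)]
4. After y ≤ 14: [(15,12) (113/7,12) (15,68/5)]
5. Canonical ring: [(15,12) (113/7,12) (15,68/5)]

Clipped polygon: [(15,12) (113/7,12) (15,68/5)]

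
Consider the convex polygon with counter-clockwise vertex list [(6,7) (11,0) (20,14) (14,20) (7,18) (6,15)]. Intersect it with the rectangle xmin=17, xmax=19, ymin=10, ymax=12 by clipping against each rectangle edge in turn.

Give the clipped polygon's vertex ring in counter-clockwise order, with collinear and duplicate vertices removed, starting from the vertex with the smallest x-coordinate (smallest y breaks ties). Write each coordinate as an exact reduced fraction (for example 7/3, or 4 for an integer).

1. After x ≥ 17: [(17,28/3) (20,14) (17,17)]
2. After x ≤ 19: [(17,28/3) (19,112/9) (19,15) (17,17)]
3. After y ≥ 10: [(17,10) (122/7,10) (19,112/9) (19,15) (17,17)]
4. After y ≤ 12: [(17,12) (17,10) (122/7,10) (131/7,12)]
5. Canonical ring: [(17,10) (122/7,10) (131/7,12) (17,12)]

Clipped polygon: [(17,10) (122/7,10) (131/7,12) (17,12)]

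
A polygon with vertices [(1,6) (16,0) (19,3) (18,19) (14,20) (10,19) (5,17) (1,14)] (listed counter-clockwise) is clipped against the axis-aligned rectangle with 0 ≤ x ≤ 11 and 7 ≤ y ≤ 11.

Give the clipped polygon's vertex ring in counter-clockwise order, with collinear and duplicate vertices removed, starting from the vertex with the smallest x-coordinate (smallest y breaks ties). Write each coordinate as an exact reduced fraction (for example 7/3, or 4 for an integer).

1. After x ≥ 0: [(1,6) (16,0) (19,3) (18,19) (14,20) (10,19) (5,17) (1,14)]
2. After x ≤ 11: [(1,6) (11,2) (11,77/4) (10,19) (5,17) (1,14)]
3. After y ≥ 7: [(1,7) (11,7) (11,77/4) (10,19) (5,17) (1,14)]
4. After y ≤ 11: [(1,11) (1,7) (11,7) (11,11)]
5. Canonical ring: [(1,7) (11,7) (11,11) (1,11)]

Clipped polygon: [(1,7) (11,7) (11,11) (1,11)]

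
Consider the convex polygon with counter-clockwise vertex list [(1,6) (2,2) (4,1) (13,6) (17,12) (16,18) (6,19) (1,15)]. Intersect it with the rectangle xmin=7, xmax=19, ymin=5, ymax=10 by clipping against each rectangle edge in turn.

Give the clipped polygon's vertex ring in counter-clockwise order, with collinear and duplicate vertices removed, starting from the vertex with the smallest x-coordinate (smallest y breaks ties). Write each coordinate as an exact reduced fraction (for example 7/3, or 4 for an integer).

1. After x ≥ 7: [(7,8/3) (13,6) (17,12) (16,18) (7,189/10)]
2. After x ≤ 19: [(7,8/3) (13,6) (17,12) (16,18) (7,189/10)]
3. After y ≥ 5: [(7,5) (56/5,5) (13,6) (17,12) (16,18) (7,189/10)]
4. After y ≤ 10: [(7,10) (7,5) (56/5,5) (13,6) (47/3,10)]
5. Canonical ring: [(7,5) (56/5,5) (13,6) (47/3,10) (7,10)]

Clipped polygon: [(7,5) (56/5,5) (13,6) (47/3,10) (7,10)]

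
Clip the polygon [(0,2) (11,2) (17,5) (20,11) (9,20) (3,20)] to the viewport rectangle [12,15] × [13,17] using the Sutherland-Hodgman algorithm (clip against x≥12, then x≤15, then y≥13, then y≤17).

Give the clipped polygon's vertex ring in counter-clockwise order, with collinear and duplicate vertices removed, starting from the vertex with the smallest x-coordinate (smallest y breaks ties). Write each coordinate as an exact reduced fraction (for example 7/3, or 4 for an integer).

Clipped polygon: [(12,13) (15,13) (15,166/11) (38/3,17) (12,17)]

1. After x ≥ 12: [(12,5/2) (17,5) (20,11) (12,193/11)]
2. After x ≤ 15: [(12,5/2) (15,4) (15,166/11) (12,193/11)]
3. After y ≥ 13: [(12,13) (15,13) (15,166/11) (12,193/11)]
4. After y ≤ 17: [(12,17) (12,13) (15,13) (15,166/11) (38/3,17)]
5. Canonical ring: [(12,13) (15,13) (15,166/11) (38/3,17) (12,17)]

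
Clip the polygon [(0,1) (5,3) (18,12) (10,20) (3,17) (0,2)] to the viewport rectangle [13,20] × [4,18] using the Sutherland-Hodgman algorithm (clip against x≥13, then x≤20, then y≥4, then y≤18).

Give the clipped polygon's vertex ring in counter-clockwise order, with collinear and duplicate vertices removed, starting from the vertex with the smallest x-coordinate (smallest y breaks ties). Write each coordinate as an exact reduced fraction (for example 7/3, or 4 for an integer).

Clipped polygon: [(13,111/13) (18,12) (13,17)]

1. After x ≥ 13: [(13,111/13) (18,12) (13,17)]
2. After x ≤ 20: [(13,111/13) (18,12) (13,17)]
3. After y ≥ 4: [(13,111/13) (18,12) (13,17)]
4. After y ≤ 18: [(13,111/13) (18,12) (13,17)]
5. Canonical ring: [(13,111/13) (18,12) (13,17)]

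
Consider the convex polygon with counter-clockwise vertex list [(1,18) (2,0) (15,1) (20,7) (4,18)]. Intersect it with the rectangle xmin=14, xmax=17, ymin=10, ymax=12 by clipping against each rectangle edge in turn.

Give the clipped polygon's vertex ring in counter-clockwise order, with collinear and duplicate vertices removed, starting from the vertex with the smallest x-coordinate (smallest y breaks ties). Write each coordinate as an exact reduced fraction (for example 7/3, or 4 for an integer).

Clipped polygon: [(14,10) (172/11,10) (14,89/8)]

1. After x ≥ 14: [(14,12/13) (15,1) (20,7) (14,89/8)]
2. After x ≤ 17: [(14,12/13) (15,1) (17,17/5) (17,145/16) (14,89/8)]
3. After y ≥ 10: [(14,10) (172/11,10) (14,89/8)]
4. After y ≤ 12: [(14,10) (172/11,10) (14,89/8)]
5. Canonical ring: [(14,10) (172/11,10) (14,89/8)]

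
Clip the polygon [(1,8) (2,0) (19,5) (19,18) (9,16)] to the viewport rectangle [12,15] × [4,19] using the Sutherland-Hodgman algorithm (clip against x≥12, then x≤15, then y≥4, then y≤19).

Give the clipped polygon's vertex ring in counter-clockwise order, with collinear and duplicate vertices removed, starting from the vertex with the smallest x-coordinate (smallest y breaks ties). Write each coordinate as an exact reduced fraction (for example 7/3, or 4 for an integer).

Clipped polygon: [(12,4) (15,4) (15,86/5) (12,83/5)]

1. After x ≥ 12: [(12,50/17) (19,5) (19,18) (12,83/5)]
2. After x ≤ 15: [(12,50/17) (15,65/17) (15,86/5) (12,83/5)]
3. After y ≥ 4: [(12,4) (15,4) (15,86/5) (12,83/5)]
4. After y ≤ 19: [(12,4) (15,4) (15,86/5) (12,83/5)]
5. Canonical ring: [(12,4) (15,4) (15,86/5) (12,83/5)]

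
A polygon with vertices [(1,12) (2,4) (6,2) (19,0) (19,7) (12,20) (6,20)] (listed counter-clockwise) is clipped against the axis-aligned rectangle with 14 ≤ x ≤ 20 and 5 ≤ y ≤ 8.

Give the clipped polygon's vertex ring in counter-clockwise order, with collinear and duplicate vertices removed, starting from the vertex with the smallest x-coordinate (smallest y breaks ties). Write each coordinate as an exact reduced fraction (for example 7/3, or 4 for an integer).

Clipped polygon: [(14,5) (19,5) (19,7) (240/13,8) (14,8)]

1. After x ≥ 14: [(14,10/13) (19,0) (19,7) (14,114/7)]
2. After x ≤ 20: [(14,10/13) (19,0) (19,7) (14,114/7)]
3. After y ≥ 5: [(14,5) (19,5) (19,7) (14,114/7)]
4. After y ≤ 8: [(14,8) (14,5) (19,5) (19,7) (240/13,8)]
5. Canonical ring: [(14,5) (19,5) (19,7) (240/13,8) (14,8)]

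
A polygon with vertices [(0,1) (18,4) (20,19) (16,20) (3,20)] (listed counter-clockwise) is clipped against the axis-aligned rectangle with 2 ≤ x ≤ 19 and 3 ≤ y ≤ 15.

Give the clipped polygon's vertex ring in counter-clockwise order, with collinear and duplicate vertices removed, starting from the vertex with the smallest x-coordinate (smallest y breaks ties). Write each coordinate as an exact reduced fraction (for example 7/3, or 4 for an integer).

Clipped polygon: [(2,3) (12,3) (18,4) (19,23/2) (19,15) (42/19,15) (2,41/3)]

1. After x ≥ 2: [(2,41/3) (2,4/3) (18,4) (20,19) (16,20) (3,20)]
2. After x ≤ 19: [(2,41/3) (2,4/3) (18,4) (19,23/2) (19,77/4) (16,20) (3,20)]
3. After y ≥ 3: [(2,41/3) (2,3) (12,3) (18,4) (19,23/2) (19,77/4) (16,20) (3,20)]
4. After y ≤ 15: [(42/19,15) (2,41/3) (2,3) (12,3) (18,4) (19,23/2) (19,15)]
5. Canonical ring: [(2,3) (12,3) (18,4) (19,23/2) (19,15) (42/19,15) (2,41/3)]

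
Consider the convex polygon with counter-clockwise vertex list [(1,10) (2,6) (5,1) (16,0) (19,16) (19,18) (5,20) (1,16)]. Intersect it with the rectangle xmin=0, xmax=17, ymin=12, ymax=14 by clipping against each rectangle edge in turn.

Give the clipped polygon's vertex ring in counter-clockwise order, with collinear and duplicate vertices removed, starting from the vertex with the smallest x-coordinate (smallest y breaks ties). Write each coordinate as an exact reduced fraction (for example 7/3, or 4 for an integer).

1. After x ≥ 0: [(1,10) (2,6) (5,1) (16,0) (19,16) (19,18) (5,20) (1,16)]
2. After x ≤ 17: [(1,10) (2,6) (5,1) (16,0) (17,16/3) (17,128/7) (5,20) (1,16)]
3. After y ≥ 12: [(1,12) (17,12) (17,128/7) (5,20) (1,16)]
4. After y ≤ 14: [(1,14) (1,12) (17,12) (17,14)]
5. Canonical ring: [(1,12) (17,12) (17,14) (1,14)]

Clipped polygon: [(1,12) (17,12) (17,14) (1,14)]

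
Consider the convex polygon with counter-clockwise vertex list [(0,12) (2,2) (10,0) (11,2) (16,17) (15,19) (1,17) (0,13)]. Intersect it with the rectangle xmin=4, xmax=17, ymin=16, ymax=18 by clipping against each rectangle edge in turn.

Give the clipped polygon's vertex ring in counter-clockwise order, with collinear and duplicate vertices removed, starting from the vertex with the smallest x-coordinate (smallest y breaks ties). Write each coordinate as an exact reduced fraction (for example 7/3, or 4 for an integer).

Clipped polygon: [(4,16) (47/3,16) (16,17) (31/2,18) (8,18) (4,122/7)]

1. After x ≥ 4: [(4,3/2) (10,0) (11,2) (16,17) (15,19) (4,122/7)]
2. After x ≤ 17: [(4,3/2) (10,0) (11,2) (16,17) (15,19) (4,122/7)]
3. After y ≥ 16: [(4,16) (47/3,16) (16,17) (15,19) (4,122/7)]
4. After y ≤ 18: [(4,16) (47/3,16) (16,17) (31/2,18) (8,18) (4,122/7)]
5. Canonical ring: [(4,16) (47/3,16) (16,17) (31/2,18) (8,18) (4,122/7)]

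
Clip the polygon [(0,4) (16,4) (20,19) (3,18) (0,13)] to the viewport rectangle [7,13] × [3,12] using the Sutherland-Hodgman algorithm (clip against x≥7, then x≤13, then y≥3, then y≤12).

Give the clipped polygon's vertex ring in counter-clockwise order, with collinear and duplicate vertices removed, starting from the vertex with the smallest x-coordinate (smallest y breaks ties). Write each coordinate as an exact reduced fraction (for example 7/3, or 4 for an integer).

1. After x ≥ 7: [(7,4) (16,4) (20,19) (7,310/17)]
2. After x ≤ 13: [(7,4) (13,4) (13,316/17) (7,310/17)]
3. After y ≥ 3: [(7,4) (13,4) (13,316/17) (7,310/17)]
4. After y ≤ 12: [(7,12) (7,4) (13,4) (13,12)]
5. Canonical ring: [(7,4) (13,4) (13,12) (7,12)]

Clipped polygon: [(7,4) (13,4) (13,12) (7,12)]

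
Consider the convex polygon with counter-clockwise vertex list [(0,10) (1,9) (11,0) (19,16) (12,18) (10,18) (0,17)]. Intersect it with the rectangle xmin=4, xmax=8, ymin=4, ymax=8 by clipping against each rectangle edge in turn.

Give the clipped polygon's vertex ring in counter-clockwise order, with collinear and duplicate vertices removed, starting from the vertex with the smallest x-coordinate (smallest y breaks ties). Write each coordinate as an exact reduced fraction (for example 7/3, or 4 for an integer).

1. After x ≥ 4: [(4,63/10) (11,0) (19,16) (12,18) (10,18) (4,87/5)]
2. After x ≤ 8: [(4,63/10) (8,27/10) (8,89/5) (4,87/5)]
3. After y ≥ 4: [(4,63/10) (59/9,4) (8,4) (8,89/5) (4,87/5)]
4. After y ≤ 8: [(4,8) (4,63/10) (59/9,4) (8,4) (8,8)]
5. Canonical ring: [(4,63/10) (59/9,4) (8,4) (8,8) (4,8)]

Clipped polygon: [(4,63/10) (59/9,4) (8,4) (8,8) (4,8)]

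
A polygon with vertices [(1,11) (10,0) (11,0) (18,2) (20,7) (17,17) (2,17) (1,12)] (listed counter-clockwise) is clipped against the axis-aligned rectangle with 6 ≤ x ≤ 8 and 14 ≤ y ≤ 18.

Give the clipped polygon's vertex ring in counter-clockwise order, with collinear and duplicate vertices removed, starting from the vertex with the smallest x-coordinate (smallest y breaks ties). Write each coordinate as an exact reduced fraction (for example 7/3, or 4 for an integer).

1. After x ≥ 6: [(6,44/9) (10,0) (11,0) (18,2) (20,7) (17,17) (6,17)]
2. After x ≤ 8: [(6,44/9) (8,22/9) (8,17) (6,17)]
3. After y ≥ 14: [(6,14) (8,14) (8,17) (6,17)]
4. After y ≤ 18: [(6,14) (8,14) (8,17) (6,17)]
5. Canonical ring: [(6,14) (8,14) (8,17) (6,17)]

Clipped polygon: [(6,14) (8,14) (8,17) (6,17)]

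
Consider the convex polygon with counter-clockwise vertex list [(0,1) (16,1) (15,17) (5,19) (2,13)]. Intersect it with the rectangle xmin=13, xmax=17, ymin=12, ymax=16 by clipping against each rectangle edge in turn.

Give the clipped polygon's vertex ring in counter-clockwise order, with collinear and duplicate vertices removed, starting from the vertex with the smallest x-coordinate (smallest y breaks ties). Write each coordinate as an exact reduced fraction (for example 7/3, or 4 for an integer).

1. After x ≥ 13: [(13,1) (16,1) (15,17) (13,87/5)]
2. After x ≤ 17: [(13,1) (16,1) (15,17) (13,87/5)]
3. After y ≥ 12: [(13,12) (245/16,12) (15,17) (13,87/5)]
4. After y ≤ 16: [(13,16) (13,12) (245/16,12) (241/16,16)]
5. Canonical ring: [(13,12) (245/16,12) (241/16,16) (13,16)]

Clipped polygon: [(13,12) (245/16,12) (241/16,16) (13,16)]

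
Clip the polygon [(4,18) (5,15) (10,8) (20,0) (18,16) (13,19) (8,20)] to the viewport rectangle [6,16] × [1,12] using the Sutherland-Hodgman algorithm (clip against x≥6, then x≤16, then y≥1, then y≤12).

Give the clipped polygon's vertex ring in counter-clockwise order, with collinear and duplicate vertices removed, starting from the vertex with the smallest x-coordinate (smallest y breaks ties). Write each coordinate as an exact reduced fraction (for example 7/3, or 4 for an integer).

1. After x ≥ 6: [(6,19) (6,68/5) (10,8) (20,0) (18,16) (13,19) (8,20)]
2. After x ≤ 16: [(6,19) (6,68/5) (10,8) (16,16/5) (16,86/5) (13,19) (8,20)]
3. After y ≥ 1: [(6,19) (6,68/5) (10,8) (16,16/5) (16,86/5) (13,19) (8,20)]
4. After y ≤ 12: [(50/7,12) (10,8) (16,16/5) (16,12)]
5. Canonical ring: [(50/7,12) (10,8) (16,16/5) (16,12)]

Clipped polygon: [(50/7,12) (10,8) (16,16/5) (16,12)]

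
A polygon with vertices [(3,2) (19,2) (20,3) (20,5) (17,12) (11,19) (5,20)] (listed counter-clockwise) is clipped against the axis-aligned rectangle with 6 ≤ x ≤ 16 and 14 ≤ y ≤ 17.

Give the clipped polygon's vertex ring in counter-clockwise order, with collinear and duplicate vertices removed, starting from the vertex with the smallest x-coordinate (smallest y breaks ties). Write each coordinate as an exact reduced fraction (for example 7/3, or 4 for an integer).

Clipped polygon: [(6,14) (107/7,14) (89/7,17) (6,17)]

1. After x ≥ 6: [(6,2) (19,2) (20,3) (20,5) (17,12) (11,19) (6,119/6)]
2. After x ≤ 16: [(6,2) (16,2) (16,79/6) (11,19) (6,119/6)]
3. After y ≥ 14: [(6,14) (107/7,14) (11,19) (6,119/6)]
4. After y ≤ 17: [(6,17) (6,14) (107/7,14) (89/7,17)]
5. Canonical ring: [(6,14) (107/7,14) (89/7,17) (6,17)]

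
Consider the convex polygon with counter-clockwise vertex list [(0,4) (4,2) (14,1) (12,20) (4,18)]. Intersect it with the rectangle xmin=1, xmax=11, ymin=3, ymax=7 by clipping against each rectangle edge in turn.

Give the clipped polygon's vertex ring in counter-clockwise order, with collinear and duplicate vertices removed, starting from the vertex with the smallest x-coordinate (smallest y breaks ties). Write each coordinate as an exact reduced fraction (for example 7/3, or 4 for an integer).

1. After x ≥ 1: [(1,15/2) (1,7/2) (4,2) (14,1) (12,20) (4,18)]
2. After x ≤ 11: [(1,15/2) (1,7/2) (4,2) (11,13/10) (11,79/4) (4,18)]
3. After y ≥ 3: [(1,15/2) (1,7/2) (2,3) (11,3) (11,79/4) (4,18)]
4. After y ≤ 7: [(1,7) (1,7/2) (2,3) (11,3) (11,7)]
5. Canonical ring: [(1,7/2) (2,3) (11,3) (11,7) (1,7)]

Clipped polygon: [(1,7/2) (2,3) (11,3) (11,7) (1,7)]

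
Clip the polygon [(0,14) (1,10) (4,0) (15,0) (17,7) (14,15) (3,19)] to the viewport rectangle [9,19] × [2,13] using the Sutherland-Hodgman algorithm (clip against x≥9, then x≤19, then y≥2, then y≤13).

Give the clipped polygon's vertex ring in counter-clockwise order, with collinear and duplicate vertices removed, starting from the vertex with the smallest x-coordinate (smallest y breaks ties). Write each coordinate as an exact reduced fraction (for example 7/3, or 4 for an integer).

Clipped polygon: [(9,2) (109/7,2) (17,7) (59/4,13) (9,13)]

1. After x ≥ 9: [(9,0) (15,0) (17,7) (14,15) (9,185/11)]
2. After x ≤ 19: [(9,0) (15,0) (17,7) (14,15) (9,185/11)]
3. After y ≥ 2: [(9,2) (109/7,2) (17,7) (14,15) (9,185/11)]
4. After y ≤ 13: [(9,13) (9,2) (109/7,2) (17,7) (59/4,13)]
5. Canonical ring: [(9,2) (109/7,2) (17,7) (59/4,13) (9,13)]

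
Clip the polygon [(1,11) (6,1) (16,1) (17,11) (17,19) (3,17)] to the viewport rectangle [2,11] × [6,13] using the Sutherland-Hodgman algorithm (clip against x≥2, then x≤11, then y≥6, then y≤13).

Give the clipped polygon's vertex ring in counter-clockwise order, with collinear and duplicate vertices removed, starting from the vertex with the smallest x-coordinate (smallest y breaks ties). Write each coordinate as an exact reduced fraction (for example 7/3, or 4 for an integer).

1. After x ≥ 2: [(2,14) (2,9) (6,1) (16,1) (17,11) (17,19) (3,17)]
2. After x ≤ 11: [(2,14) (2,9) (6,1) (11,1) (11,127/7) (3,17)]
3. After y ≥ 6: [(2,14) (2,9) (7/2,6) (11,6) (11,127/7) (3,17)]
4. After y ≤ 13: [(2,13) (2,9) (7/2,6) (11,6) (11,13)]
5. Canonical ring: [(2,9) (7/2,6) (11,6) (11,13) (2,13)]

Clipped polygon: [(2,9) (7/2,6) (11,6) (11,13) (2,13)]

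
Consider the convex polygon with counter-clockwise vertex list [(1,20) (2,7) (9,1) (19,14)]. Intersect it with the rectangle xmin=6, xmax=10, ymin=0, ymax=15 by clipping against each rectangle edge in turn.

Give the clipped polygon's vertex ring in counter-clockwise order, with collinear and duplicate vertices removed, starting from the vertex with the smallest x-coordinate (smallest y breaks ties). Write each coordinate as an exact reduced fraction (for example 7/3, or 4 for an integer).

1. After x ≥ 6: [(6,55/3) (6,25/7) (9,1) (19,14)]
2. After x ≤ 10: [(10,17) (6,55/3) (6,25/7) (9,1) (10,23/10)]
3. After y ≥ 0: [(10,17) (6,55/3) (6,25/7) (9,1) (10,23/10)]
4. After y ≤ 15: [(10,15) (6,15) (6,25/7) (9,1) (10,23/10)]
5. Canonical ring: [(6,25/7) (9,1) (10,23/10) (10,15) (6,15)]

Clipped polygon: [(6,25/7) (9,1) (10,23/10) (10,15) (6,15)]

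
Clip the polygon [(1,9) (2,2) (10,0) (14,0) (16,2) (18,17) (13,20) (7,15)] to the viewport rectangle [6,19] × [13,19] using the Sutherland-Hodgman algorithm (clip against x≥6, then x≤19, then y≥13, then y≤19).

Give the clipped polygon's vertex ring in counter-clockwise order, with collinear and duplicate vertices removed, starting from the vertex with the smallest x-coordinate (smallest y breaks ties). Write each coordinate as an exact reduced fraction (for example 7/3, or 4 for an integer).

Clipped polygon: [(6,13) (262/15,13) (18,17) (44/3,19) (59/5,19) (7,15) (6,14)]

1. After x ≥ 6: [(6,14) (6,1) (10,0) (14,0) (16,2) (18,17) (13,20) (7,15)]
2. After x ≤ 19: [(6,14) (6,1) (10,0) (14,0) (16,2) (18,17) (13,20) (7,15)]
3. After y ≥ 13: [(6,14) (6,13) (262/15,13) (18,17) (13,20) (7,15)]
4. After y ≤ 19: [(6,14) (6,13) (262/15,13) (18,17) (44/3,19) (59/5,19) (7,15)]
5. Canonical ring: [(6,13) (262/15,13) (18,17) (44/3,19) (59/5,19) (7,15) (6,14)]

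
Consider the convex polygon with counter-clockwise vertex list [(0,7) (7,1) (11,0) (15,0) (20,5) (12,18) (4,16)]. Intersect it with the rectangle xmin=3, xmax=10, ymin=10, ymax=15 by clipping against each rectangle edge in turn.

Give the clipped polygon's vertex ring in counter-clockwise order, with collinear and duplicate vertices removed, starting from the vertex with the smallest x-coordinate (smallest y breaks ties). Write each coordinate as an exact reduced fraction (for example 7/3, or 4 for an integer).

Clipped polygon: [(3,10) (10,10) (10,15) (32/9,15) (3,55/4)]

1. After x ≥ 3: [(3,55/4) (3,31/7) (7,1) (11,0) (15,0) (20,5) (12,18) (4,16)]
2. After x ≤ 10: [(3,55/4) (3,31/7) (7,1) (10,1/4) (10,35/2) (4,16)]
3. After y ≥ 10: [(3,55/4) (3,10) (10,10) (10,35/2) (4,16)]
4. After y ≤ 15: [(32/9,15) (3,55/4) (3,10) (10,10) (10,15)]
5. Canonical ring: [(3,10) (10,10) (10,15) (32/9,15) (3,55/4)]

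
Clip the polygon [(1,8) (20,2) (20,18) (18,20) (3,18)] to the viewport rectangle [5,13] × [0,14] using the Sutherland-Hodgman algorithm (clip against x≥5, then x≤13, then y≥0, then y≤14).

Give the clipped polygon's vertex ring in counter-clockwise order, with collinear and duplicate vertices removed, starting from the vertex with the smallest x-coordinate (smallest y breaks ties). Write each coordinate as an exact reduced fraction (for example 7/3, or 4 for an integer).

Clipped polygon: [(5,128/19) (13,80/19) (13,14) (5,14)]

1. After x ≥ 5: [(5,128/19) (20,2) (20,18) (18,20) (5,274/15)]
2. After x ≤ 13: [(5,128/19) (13,80/19) (13,58/3) (5,274/15)]
3. After y ≥ 0: [(5,128/19) (13,80/19) (13,58/3) (5,274/15)]
4. After y ≤ 14: [(5,14) (5,128/19) (13,80/19) (13,14)]
5. Canonical ring: [(5,128/19) (13,80/19) (13,14) (5,14)]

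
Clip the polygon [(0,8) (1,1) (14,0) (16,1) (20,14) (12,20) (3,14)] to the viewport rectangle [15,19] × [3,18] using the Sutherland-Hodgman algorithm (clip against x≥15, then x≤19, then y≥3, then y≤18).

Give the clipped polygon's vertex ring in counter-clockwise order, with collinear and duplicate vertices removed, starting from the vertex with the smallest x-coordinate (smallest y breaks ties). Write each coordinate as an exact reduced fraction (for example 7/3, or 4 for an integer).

Clipped polygon: [(15,3) (216/13,3) (19,43/4) (19,59/4) (15,71/4)]

1. After x ≥ 15: [(15,1/2) (16,1) (20,14) (15,71/4)]
2. After x ≤ 19: [(15,1/2) (16,1) (19,43/4) (19,59/4) (15,71/4)]
3. After y ≥ 3: [(15,3) (216/13,3) (19,43/4) (19,59/4) (15,71/4)]
4. After y ≤ 18: [(15,3) (216/13,3) (19,43/4) (19,59/4) (15,71/4)]
5. Canonical ring: [(15,3) (216/13,3) (19,43/4) (19,59/4) (15,71/4)]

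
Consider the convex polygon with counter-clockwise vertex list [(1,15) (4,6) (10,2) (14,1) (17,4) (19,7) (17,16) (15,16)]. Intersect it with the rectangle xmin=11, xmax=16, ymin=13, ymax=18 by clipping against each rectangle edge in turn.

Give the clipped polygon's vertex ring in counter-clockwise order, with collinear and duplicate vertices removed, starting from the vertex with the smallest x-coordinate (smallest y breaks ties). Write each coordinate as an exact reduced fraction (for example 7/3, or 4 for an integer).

Clipped polygon: [(11,13) (16,13) (16,16) (15,16) (11,110/7)]

1. After x ≥ 11: [(11,110/7) (11,7/4) (14,1) (17,4) (19,7) (17,16) (15,16)]
2. After x ≤ 16: [(11,110/7) (11,7/4) (14,1) (16,3) (16,16) (15,16)]
3. After y ≥ 13: [(11,110/7) (11,13) (16,13) (16,16) (15,16)]
4. After y ≤ 18: [(11,110/7) (11,13) (16,13) (16,16) (15,16)]
5. Canonical ring: [(11,13) (16,13) (16,16) (15,16) (11,110/7)]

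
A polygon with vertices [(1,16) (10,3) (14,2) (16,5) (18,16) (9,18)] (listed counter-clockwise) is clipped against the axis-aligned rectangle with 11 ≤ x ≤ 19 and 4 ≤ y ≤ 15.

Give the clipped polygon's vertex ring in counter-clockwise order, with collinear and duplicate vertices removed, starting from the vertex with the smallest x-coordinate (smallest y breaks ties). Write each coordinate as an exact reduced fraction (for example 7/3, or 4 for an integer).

Clipped polygon: [(11,4) (46/3,4) (16,5) (196/11,15) (11,15)]

1. After x ≥ 11: [(11,11/4) (14,2) (16,5) (18,16) (11,158/9)]
2. After x ≤ 19: [(11,11/4) (14,2) (16,5) (18,16) (11,158/9)]
3. After y ≥ 4: [(11,4) (46/3,4) (16,5) (18,16) (11,158/9)]
4. After y ≤ 15: [(11,15) (11,4) (46/3,4) (16,5) (196/11,15)]
5. Canonical ring: [(11,4) (46/3,4) (16,5) (196/11,15) (11,15)]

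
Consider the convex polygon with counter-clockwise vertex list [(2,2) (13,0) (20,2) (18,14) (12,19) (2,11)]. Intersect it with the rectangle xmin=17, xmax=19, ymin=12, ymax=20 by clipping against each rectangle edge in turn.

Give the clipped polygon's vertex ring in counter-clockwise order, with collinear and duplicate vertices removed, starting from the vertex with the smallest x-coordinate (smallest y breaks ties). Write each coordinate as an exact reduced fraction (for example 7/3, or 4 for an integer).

Clipped polygon: [(17,12) (55/3,12) (18,14) (17,89/6)]

1. After x ≥ 17: [(17,8/7) (20,2) (18,14) (17,89/6)]
2. After x ≤ 19: [(17,8/7) (19,12/7) (19,8) (18,14) (17,89/6)]
3. After y ≥ 12: [(17,12) (55/3,12) (18,14) (17,89/6)]
4. After y ≤ 20: [(17,12) (55/3,12) (18,14) (17,89/6)]
5. Canonical ring: [(17,12) (55/3,12) (18,14) (17,89/6)]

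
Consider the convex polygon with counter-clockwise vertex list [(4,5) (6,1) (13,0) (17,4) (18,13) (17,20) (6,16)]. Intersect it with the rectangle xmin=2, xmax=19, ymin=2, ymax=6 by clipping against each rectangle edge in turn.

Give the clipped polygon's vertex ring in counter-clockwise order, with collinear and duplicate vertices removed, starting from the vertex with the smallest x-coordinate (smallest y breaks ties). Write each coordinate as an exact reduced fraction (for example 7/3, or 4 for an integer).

Clipped polygon: [(4,5) (11/2,2) (15,2) (17,4) (155/9,6) (46/11,6)]

1. After x ≥ 2: [(4,5) (6,1) (13,0) (17,4) (18,13) (17,20) (6,16)]
2. After x ≤ 19: [(4,5) (6,1) (13,0) (17,4) (18,13) (17,20) (6,16)]
3. After y ≥ 2: [(4,5) (11/2,2) (15,2) (17,4) (18,13) (17,20) (6,16)]
4. After y ≤ 6: [(46/11,6) (4,5) (11/2,2) (15,2) (17,4) (155/9,6)]
5. Canonical ring: [(4,5) (11/2,2) (15,2) (17,4) (155/9,6) (46/11,6)]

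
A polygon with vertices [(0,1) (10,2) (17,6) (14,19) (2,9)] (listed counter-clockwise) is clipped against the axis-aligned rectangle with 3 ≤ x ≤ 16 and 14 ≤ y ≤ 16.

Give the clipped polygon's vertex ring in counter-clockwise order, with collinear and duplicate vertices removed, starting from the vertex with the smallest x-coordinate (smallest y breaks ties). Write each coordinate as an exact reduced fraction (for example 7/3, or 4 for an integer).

1. After x ≥ 3: [(3,13/10) (10,2) (17,6) (14,19) (3,59/6)]
2. After x ≤ 16: [(3,13/10) (10,2) (16,38/7) (16,31/3) (14,19) (3,59/6)]
3. After y ≥ 14: [(197/13,14) (14,19) (8,14)]
4. After y ≤ 16: [(197/13,14) (191/13,16) (52/5,16) (8,14)]
5. Canonical ring: [(8,14) (197/13,14) (191/13,16) (52/5,16)]

Clipped polygon: [(8,14) (197/13,14) (191/13,16) (52/5,16)]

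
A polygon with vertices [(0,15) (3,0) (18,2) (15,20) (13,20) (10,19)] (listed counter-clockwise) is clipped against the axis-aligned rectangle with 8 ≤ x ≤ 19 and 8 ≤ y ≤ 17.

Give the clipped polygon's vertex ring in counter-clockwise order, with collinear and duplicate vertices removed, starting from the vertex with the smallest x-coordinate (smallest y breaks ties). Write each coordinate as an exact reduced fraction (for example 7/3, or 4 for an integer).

Clipped polygon: [(8,8) (17,8) (31/2,17) (8,17)]

1. After x ≥ 8: [(8,91/5) (8,2/3) (18,2) (15,20) (13,20) (10,19)]
2. After x ≤ 19: [(8,91/5) (8,2/3) (18,2) (15,20) (13,20) (10,19)]
3. After y ≥ 8: [(8,91/5) (8,8) (17,8) (15,20) (13,20) (10,19)]
4. After y ≤ 17: [(8,17) (8,8) (17,8) (31/2,17)]
5. Canonical ring: [(8,8) (17,8) (31/2,17) (8,17)]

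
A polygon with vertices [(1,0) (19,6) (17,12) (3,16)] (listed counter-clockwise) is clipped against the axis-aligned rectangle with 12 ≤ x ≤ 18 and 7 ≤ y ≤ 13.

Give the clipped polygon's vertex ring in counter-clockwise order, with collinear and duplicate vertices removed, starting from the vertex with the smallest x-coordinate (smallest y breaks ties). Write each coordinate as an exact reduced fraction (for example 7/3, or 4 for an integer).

1. After x ≥ 12: [(12,11/3) (19,6) (17,12) (12,94/7)]
2. After x ≤ 18: [(12,11/3) (18,17/3) (18,9) (17,12) (12,94/7)]
3. After y ≥ 7: [(12,7) (18,7) (18,9) (17,12) (12,94/7)]
4. After y ≤ 13: [(12,13) (12,7) (18,7) (18,9) (17,12) (27/2,13)]
5. Canonical ring: [(12,7) (18,7) (18,9) (17,12) (27/2,13) (12,13)]

Clipped polygon: [(12,7) (18,7) (18,9) (17,12) (27/2,13) (12,13)]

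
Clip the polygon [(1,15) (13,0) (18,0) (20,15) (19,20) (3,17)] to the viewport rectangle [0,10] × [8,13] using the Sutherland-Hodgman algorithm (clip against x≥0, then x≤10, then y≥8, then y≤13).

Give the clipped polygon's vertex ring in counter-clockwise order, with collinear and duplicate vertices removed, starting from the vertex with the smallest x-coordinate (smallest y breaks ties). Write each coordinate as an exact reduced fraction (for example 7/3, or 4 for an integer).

1. After x ≥ 0: [(1,15) (13,0) (18,0) (20,15) (19,20) (3,17)]
2. After x ≤ 10: [(1,15) (10,15/4) (10,293/16) (3,17)]
3. After y ≥ 8: [(1,15) (33/5,8) (10,8) (10,293/16) (3,17)]
4. After y ≤ 13: [(13/5,13) (33/5,8) (10,8) (10,13)]
5. Canonical ring: [(13/5,13) (33/5,8) (10,8) (10,13)]

Clipped polygon: [(13/5,13) (33/5,8) (10,8) (10,13)]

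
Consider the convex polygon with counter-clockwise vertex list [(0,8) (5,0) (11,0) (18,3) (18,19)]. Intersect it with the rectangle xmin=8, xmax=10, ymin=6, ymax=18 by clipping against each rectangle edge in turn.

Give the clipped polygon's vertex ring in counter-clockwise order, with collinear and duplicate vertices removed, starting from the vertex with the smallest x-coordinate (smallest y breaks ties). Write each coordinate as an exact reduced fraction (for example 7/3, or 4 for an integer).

1. After x ≥ 8: [(8,116/9) (8,0) (11,0) (18,3) (18,19)]
2. After x ≤ 10: [(10,127/9) (8,116/9) (8,0) (10,0)]
3. After y ≥ 6: [(10,6) (10,127/9) (8,116/9) (8,6)]
4. After y ≤ 18: [(10,6) (10,127/9) (8,116/9) (8,6)]
5. Canonical ring: [(8,6) (10,6) (10,127/9) (8,116/9)]

Clipped polygon: [(8,6) (10,6) (10,127/9) (8,116/9)]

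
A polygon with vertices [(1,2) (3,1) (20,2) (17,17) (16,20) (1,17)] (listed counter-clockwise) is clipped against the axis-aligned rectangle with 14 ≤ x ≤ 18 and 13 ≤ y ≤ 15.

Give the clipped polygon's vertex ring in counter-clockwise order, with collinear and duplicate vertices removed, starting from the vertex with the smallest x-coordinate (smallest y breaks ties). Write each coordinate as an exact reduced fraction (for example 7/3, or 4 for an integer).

1. After x ≥ 14: [(14,28/17) (20,2) (17,17) (16,20) (14,98/5)]
2. After x ≤ 18: [(14,28/17) (18,32/17) (18,12) (17,17) (16,20) (14,98/5)]
3. After y ≥ 13: [(14,13) (89/5,13) (17,17) (16,20) (14,98/5)]
4. After y ≤ 15: [(14,15) (14,13) (89/5,13) (87/5,15)]
5. Canonical ring: [(14,13) (89/5,13) (87/5,15) (14,15)]

Clipped polygon: [(14,13) (89/5,13) (87/5,15) (14,15)]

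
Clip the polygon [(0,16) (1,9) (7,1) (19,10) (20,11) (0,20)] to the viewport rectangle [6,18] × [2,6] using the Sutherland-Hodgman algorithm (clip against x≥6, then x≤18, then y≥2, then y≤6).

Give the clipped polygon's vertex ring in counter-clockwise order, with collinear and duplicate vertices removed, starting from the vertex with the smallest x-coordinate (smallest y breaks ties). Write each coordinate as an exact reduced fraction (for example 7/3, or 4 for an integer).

Clipped polygon: [(6,7/3) (25/4,2) (25/3,2) (41/3,6) (6,6)]

1. After x ≥ 6: [(6,7/3) (7,1) (19,10) (20,11) (6,173/10)]
2. After x ≤ 18: [(6,7/3) (7,1) (18,37/4) (18,119/10) (6,173/10)]
3. After y ≥ 2: [(6,7/3) (25/4,2) (25/3,2) (18,37/4) (18,119/10) (6,173/10)]
4. After y ≤ 6: [(6,6) (6,7/3) (25/4,2) (25/3,2) (41/3,6)]
5. Canonical ring: [(6,7/3) (25/4,2) (25/3,2) (41/3,6) (6,6)]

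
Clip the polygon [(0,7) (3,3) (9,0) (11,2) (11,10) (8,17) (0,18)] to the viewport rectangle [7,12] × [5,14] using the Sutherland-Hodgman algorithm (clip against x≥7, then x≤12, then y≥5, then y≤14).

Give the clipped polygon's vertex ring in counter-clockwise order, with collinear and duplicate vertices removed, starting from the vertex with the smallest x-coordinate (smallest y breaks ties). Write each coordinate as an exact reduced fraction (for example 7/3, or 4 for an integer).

Clipped polygon: [(7,5) (11,5) (11,10) (65/7,14) (7,14)]

1. After x ≥ 7: [(7,1) (9,0) (11,2) (11,10) (8,17) (7,137/8)]
2. After x ≤ 12: [(7,1) (9,0) (11,2) (11,10) (8,17) (7,137/8)]
3. After y ≥ 5: [(7,5) (11,5) (11,10) (8,17) (7,137/8)]
4. After y ≤ 14: [(7,14) (7,5) (11,5) (11,10) (65/7,14)]
5. Canonical ring: [(7,5) (11,5) (11,10) (65/7,14) (7,14)]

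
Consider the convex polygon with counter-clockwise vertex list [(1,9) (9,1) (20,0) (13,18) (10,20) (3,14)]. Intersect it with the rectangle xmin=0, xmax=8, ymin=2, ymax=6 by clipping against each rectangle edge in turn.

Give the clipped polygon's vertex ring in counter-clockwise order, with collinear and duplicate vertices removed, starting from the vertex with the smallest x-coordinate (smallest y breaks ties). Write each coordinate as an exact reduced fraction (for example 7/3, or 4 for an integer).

1. After x ≥ 0: [(1,9) (9,1) (20,0) (13,18) (10,20) (3,14)]
2. After x ≤ 8: [(1,9) (8,2) (8,128/7) (3,14)]
3. After y ≥ 2: [(1,9) (8,2) (8,128/7) (3,14)]
4. After y ≤ 6: [(4,6) (8,2) (8,6)]
5. Canonical ring: [(4,6) (8,2) (8,6)]

Clipped polygon: [(4,6) (8,2) (8,6)]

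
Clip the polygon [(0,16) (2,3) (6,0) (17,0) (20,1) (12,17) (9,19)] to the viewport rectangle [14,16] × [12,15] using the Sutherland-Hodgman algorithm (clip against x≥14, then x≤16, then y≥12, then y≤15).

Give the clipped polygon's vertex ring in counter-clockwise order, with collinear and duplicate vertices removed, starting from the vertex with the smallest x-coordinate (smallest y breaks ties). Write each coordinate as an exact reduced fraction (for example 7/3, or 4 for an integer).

1. After x ≥ 14: [(14,0) (17,0) (20,1) (14,13)]
2. After x ≤ 16: [(14,0) (16,0) (16,9) (14,13)]
3. After y ≥ 12: [(14,12) (29/2,12) (14,13)]
4. After y ≤ 15: [(14,12) (29/2,12) (14,13)]
5. Canonical ring: [(14,12) (29/2,12) (14,13)]

Clipped polygon: [(14,12) (29/2,12) (14,13)]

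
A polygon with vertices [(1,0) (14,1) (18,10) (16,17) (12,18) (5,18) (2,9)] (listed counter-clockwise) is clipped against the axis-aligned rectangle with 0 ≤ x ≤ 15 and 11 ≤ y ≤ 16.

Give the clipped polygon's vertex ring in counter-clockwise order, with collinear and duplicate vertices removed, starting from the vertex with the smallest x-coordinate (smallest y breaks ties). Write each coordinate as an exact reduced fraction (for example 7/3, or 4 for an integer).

1. After x ≥ 0: [(1,0) (14,1) (18,10) (16,17) (12,18) (5,18) (2,9)]
2. After x ≤ 15: [(1,0) (14,1) (15,13/4) (15,69/4) (12,18) (5,18) (2,9)]
3. After y ≥ 11: [(15,11) (15,69/4) (12,18) (5,18) (8/3,11)]
4. After y ≤ 16: [(15,11) (15,16) (13/3,16) (8/3,11)]
5. Canonical ring: [(8/3,11) (15,11) (15,16) (13/3,16)]

Clipped polygon: [(8/3,11) (15,11) (15,16) (13/3,16)]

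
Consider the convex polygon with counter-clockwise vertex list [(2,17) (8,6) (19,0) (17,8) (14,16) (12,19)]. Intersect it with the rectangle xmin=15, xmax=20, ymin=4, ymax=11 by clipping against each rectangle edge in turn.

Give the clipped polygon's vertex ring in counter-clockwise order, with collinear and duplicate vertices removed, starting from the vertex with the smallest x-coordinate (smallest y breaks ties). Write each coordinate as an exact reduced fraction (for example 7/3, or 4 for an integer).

Clipped polygon: [(15,4) (18,4) (17,8) (127/8,11) (15,11)]

1. After x ≥ 15: [(15,24/11) (19,0) (17,8) (15,40/3)]
2. After x ≤ 20: [(15,24/11) (19,0) (17,8) (15,40/3)]
3. After y ≥ 4: [(15,4) (18,4) (17,8) (15,40/3)]
4. After y ≤ 11: [(15,11) (15,4) (18,4) (17,8) (127/8,11)]
5. Canonical ring: [(15,4) (18,4) (17,8) (127/8,11) (15,11)]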